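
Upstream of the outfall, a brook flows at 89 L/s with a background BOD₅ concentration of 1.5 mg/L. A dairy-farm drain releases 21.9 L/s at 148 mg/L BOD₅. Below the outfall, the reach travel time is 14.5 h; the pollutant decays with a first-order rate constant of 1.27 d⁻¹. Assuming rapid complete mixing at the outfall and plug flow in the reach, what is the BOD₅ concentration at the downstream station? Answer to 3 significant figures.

14.1 mg/L

After mixing, C = (89.00·1.500 + 21.90·148.0) / 110.9 = 3375/110.9 = 30.43 mg/L.
After decay, C = 30.43 × e^(−kt) = 30.43 × 0.4643 = 14.13 mg/L.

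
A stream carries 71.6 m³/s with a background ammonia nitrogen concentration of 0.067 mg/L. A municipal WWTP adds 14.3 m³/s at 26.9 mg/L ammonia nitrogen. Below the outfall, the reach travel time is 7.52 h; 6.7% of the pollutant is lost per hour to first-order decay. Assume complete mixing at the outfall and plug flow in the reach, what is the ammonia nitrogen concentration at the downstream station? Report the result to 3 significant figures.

Conservation of mass: C = (71.60·0.06700 + 14.30·26.90) / 85.90 = 389.5/85.90 = 4.534 mg/L.
6.7%/h lost → k = −ln(1 − 0.067) = 0.06935 h⁻¹.
Applying C = C₀e^(−kt): 4.534 × 0.5936 = 2.691 mg/L.

2.69 mg/L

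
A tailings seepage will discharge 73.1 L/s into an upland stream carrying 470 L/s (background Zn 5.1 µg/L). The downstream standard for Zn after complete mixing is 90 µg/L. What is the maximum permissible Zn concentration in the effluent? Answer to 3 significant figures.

At the limit, (Qr·Cr + Qe·Cₑ)/(Qr + Qe) = 90:
Cₑ = (543.1·90 − 470.0·5.100) / 73.10 = 635.9 µg/L.

636 µg/L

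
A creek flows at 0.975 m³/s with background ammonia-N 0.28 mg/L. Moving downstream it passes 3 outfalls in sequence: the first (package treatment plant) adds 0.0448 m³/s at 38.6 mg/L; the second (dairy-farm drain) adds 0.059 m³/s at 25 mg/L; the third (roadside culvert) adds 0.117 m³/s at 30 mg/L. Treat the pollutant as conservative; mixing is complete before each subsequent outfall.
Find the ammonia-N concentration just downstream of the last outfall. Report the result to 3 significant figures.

After outfall 1: Q = 0.9750 + 0.04480 = 1.020 m³/s; C = (0.9750·0.2800 + 0.04480·38.60)/1.020 = 1.963 mg/L.
After outfall 2: Q = 1.020 + 0.05900 = 1.079 m³/s; C = (1.020·1.963 + 0.05900·25.00)/1.079 = 3.223 mg/L.
After outfall 3: Q = 1.079 + 0.1170 = 1.196 m³/s; C = (1.079·3.223 + 0.1170·30.00)/1.196 = 5.843 mg/L.

5.84 mg/L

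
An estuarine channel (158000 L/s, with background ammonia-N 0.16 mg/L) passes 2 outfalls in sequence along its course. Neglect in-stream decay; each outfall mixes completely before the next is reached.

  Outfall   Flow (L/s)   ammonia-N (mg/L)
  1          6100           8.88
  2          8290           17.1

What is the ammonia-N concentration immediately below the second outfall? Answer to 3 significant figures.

After outfall 1: Q = 158000 + 6100 = 164100 L/s; C = (158000·0.1600 + 6100·8.880)/164100 = 0.4841 mg/L.
After outfall 2: Q = 164100 + 8290 = 172400 L/s; C = (164100·0.4841 + 8290·17.10)/172400 = 1.283 mg/L.

1.28 mg/L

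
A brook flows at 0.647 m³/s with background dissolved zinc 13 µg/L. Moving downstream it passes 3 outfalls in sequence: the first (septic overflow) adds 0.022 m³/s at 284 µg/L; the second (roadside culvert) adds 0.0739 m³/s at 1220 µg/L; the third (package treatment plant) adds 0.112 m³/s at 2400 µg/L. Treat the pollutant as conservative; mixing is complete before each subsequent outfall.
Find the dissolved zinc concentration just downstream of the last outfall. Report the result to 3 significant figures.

Outfall 1: combined Q = 0.6690 m³/s; C = (0.6470·13.00 + 0.02200·284.0)/0.6690 = 21.91 µg/L.
Outfall 2: combined Q = 0.7429 m³/s; C = (0.6690·21.91 + 0.07390·1220)/0.7429 = 141.1 µg/L.
Outfall 3: combined Q = 0.8549 m³/s; C = (0.7429·141.1 + 0.1120·2400)/0.8549 = 437.0 µg/L.

437 µg/L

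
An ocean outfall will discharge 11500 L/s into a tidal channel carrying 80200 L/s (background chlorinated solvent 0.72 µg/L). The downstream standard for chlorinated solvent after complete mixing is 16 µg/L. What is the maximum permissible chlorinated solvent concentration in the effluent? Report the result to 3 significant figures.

123 µg/L

At the limit, (Qr·Cr + Qe·Cₑ)/(Qr + Qe) = 16:
Cₑ = (91700·16 − 80200·0.7200) / 11500 = 122.6 µg/L.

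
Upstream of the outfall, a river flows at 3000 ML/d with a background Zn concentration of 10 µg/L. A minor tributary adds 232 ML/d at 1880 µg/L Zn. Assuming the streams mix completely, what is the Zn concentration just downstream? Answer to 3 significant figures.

144 µg/L

Mass balance: C = (3000·10.00 + 232.0·1880) / 3232 = 466200/3232 = 144.2 µg/L.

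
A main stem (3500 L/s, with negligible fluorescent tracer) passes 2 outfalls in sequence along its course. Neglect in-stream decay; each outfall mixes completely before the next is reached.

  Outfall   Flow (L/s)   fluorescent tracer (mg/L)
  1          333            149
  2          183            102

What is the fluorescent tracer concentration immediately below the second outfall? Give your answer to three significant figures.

After outfall 1: Q = 3500 + 333.0 = 3833 L/s; C = (3500·0 + 333.0·149.0)/3833 = 12.94 mg/L.
After outfall 2: Q = 3833 + 183.0 = 4016 L/s; C = (3833·12.94 + 183.0·102.0)/4016 = 17.00 mg/L.

17.0 mg/L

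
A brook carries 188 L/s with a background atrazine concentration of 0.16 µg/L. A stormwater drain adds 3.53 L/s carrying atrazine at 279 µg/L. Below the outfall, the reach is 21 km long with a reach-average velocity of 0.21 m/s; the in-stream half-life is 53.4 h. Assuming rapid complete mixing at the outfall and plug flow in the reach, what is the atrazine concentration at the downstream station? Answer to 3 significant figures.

3.70 µg/L

Flow-weighted average: C = (188.0·0.1600 + 3.530·279.0) / 191.5 = 1015/191.5 = 5.299 µg/L.
Travel time t = 21·1000 / 0.21 = 100000 s = 27.78 h.
Half-life 53.4 h → k = ln 2 / 53.4 = 0.01298 h⁻¹ = 0.3115 d⁻¹.
First-order decay: C = 5.299·exp(−k·t) = 5.299·0.6973 = 3.695 µg/L.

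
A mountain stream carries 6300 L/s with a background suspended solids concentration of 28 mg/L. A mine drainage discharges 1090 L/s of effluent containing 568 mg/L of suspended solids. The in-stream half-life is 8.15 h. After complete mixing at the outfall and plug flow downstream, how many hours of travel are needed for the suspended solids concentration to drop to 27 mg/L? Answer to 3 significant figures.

Conservation of mass: C = (6300·28.00 + 1090·568.0) / 7390 = 795500/7390 = 107.6 mg/L.
Half-life 8.15 h → k = ln 2 / 8.15 = 0.08505 h⁻¹ = 2.041 d⁻¹.
107.6·exp(−k·t) = 27 → t = ln(107.6/27)/k = 58540 s = 16.26 h.

16.3 h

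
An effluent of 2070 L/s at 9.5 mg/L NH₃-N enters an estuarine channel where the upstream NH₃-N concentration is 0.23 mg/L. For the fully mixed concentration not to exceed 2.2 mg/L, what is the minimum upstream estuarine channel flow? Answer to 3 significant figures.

7670 L/s

Set C_mix = 2.2: (Q·0.2300 + 2070·9.500) / (Q + 2070) = 2.2
→ Q = 2070·(9.500 − 2.2)/(2.2 − 0.2300) = 7671 L/s.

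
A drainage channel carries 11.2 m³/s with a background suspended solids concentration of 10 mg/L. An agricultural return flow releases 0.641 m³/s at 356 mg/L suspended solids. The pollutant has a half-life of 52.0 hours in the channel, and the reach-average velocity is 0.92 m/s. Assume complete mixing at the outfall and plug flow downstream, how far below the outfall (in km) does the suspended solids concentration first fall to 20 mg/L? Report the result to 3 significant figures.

90.0 km

Mass balance: C = (11.20·10.00 + 0.6410·356.0) / 11.84 = 340.2/11.84 = 28.73 mg/L.
Half-life 52.0 h → k = ln 2 / 52.0 = 0.01333 h⁻¹ = 0.3199 d⁻¹.
Set 28.73·exp(−k·t) = 20 → t = ln(28.73/20)/k = 97830 s = 27.17 h.
Distance = v·t = 0.92·97830 = 90000 m = 90.00 km.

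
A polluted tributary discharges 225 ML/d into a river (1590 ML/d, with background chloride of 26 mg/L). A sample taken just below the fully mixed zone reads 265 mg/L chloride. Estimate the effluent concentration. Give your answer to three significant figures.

Mass balance: 1590·26.00 + 225.0·Cₑ = 1815·265.0
→ Cₑ = (1815·265.0 − 1590·26.00) / 225.0 = 1954 mg/L.

1950 mg/L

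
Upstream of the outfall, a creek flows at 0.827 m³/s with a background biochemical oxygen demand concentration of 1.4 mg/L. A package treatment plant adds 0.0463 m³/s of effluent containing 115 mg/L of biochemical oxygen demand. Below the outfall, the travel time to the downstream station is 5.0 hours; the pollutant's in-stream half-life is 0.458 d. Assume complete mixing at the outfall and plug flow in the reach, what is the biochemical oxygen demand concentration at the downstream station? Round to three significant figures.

Mass balance: C = (0.8270·1.400 + 0.04630·115.0) / 0.8733 = 6.482/0.8733 = 7.423 mg/L.
Half-life 0.458 d → k = ln 2 / 0.458 = 1.513 d⁻¹.
Applying C = C₀e^(−kt): 7.423 × 0.7296 = 5.415 mg/L.

5.42 mg/L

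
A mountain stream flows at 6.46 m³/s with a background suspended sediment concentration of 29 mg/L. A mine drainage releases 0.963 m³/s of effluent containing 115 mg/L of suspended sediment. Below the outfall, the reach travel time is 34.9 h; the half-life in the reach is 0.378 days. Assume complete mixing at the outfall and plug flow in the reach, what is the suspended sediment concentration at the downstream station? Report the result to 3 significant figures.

Flow-weighted average: C = (6.460·29.00 + 0.9630·115.0) / 7.423 = 298.1/7.423 = 40.16 mg/L.
Half-life 0.378 d → k = ln 2 / 0.378 = 1.834 d⁻¹.
Applying C = C₀e^(−kt): 40.16 × 0.06949 = 2.791 mg/L.

2.79 mg/L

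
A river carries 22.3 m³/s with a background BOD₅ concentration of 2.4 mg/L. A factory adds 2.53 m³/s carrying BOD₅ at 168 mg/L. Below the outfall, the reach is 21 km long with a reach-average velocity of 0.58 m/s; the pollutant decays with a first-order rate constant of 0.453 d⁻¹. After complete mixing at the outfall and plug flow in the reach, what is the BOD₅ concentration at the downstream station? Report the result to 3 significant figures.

Mixed concentration C = ΣQC/ΣQ = (22.30·2.400 + 2.530·168.0) / 24.83 = 478.6/24.83 = 19.27 mg/L.
Travel time t = 21·1000 / 0.58 = 36210 s = 10.06 h.
Decay over the reach: 19.27·exp(−kt) = 19.27·0.8271 = 15.94 mg/L.

15.9 mg/L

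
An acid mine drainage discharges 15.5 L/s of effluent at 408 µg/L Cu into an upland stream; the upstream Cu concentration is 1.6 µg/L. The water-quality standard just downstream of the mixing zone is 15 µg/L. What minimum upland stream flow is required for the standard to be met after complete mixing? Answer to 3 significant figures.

Set C_mix = 15: (Q·1.600 + 15.50·408.0) / (Q + 15.50) = 15
→ Q = 15.50·(408.0 − 15)/(15 − 1.600) = 454.6 L/s.

455 L/s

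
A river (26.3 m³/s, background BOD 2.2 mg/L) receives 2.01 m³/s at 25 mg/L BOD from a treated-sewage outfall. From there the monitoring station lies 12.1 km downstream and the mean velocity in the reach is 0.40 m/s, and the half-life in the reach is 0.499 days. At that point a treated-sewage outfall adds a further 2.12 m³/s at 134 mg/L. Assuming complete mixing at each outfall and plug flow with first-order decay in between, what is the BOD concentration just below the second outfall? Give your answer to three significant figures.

11.5 mg/L

Mixed concentration C = ΣQC/ΣQ = (26.30·2.200 + 2.010·25.00) / 28.31 = 108.1/28.31 = 3.819 mg/L; combined flow 28.31 m³/s.
Travel time t = 12.1·1000 / 0.40 = 30250 s = 8.403 h.
Half-life 0.499 d → k = ln 2 / 0.499 = 1.389 d⁻¹.
Decay over the reach: 3.819·exp(−kt) = 3.819·0.6149 = 2.348 mg/L.
At the second outfall, C = (28.31·2.348 + 2.120·134.0) / (28.31 + 2.120) = 11.52 mg/L.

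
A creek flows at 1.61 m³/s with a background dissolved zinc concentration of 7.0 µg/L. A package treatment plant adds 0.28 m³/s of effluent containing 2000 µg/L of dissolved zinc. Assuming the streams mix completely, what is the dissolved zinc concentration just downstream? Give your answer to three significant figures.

Mixed concentration C = ΣQC/ΣQ = (1.610·7.000 + 0.2800·2000) / 1.890 = 571.3/1.890 = 302.3 µg/L.

302 µg/L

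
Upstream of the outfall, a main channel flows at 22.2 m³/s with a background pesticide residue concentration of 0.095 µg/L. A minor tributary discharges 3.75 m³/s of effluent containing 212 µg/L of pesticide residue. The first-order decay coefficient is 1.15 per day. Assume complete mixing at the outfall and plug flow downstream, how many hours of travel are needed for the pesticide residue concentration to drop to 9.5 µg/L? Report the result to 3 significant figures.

Conservation of mass: C = (22.20·0.09500 + 3.750·212.0) / 25.95 = 797.1/25.95 = 30.72 µg/L.
30.72·exp(−k·t) = 9.5 → t = ln(30.72/9.5)/k = 88170 s = 24.49 h.

24.5 h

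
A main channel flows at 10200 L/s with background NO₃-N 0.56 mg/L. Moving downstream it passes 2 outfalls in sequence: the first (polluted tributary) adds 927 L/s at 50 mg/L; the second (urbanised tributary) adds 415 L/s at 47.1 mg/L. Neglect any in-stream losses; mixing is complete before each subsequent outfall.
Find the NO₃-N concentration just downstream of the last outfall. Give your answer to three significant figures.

After outfall 1: Q = 10200 + 927.0 = 11130 L/s; C = (10200·0.5600 + 927.0·50.00)/11130 = 4.679 mg/L.
After outfall 2: Q = 11130 + 415.0 = 11540 L/s; C = (11130·4.679 + 415.0·47.10)/11540 = 6.204 mg/L.

6.20 mg/L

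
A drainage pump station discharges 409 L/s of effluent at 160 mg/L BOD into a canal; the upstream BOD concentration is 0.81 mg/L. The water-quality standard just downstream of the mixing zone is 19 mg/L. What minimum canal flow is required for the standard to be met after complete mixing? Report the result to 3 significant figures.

3170 L/s

Set C_mix = 19: (Q·0.8100 + 409.0·160.0) / (Q + 409.0) = 19
→ Q = 409.0·(160.0 − 19)/(19 − 0.8100) = 3170 L/s.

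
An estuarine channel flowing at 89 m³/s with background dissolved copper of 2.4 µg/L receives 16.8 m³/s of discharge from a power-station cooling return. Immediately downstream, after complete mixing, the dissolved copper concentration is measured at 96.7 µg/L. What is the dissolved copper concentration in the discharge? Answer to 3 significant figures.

596 µg/L

Mass balance: 89.00·2.400 + 16.80·Cₑ = 105.8·96.70
→ Cₑ = (105.8·96.70 − 89.00·2.400) / 16.80 = 596.3 µg/L.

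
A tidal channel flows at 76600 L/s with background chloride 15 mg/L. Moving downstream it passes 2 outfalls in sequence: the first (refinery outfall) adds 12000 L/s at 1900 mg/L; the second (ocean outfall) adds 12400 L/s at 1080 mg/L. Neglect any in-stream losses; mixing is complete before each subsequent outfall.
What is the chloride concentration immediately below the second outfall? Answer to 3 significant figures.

After outfall 1: Q = 76600 + 12000 = 88600 L/s; C = (76600·15.00 + 12000·1900)/88600 = 270.3 mg/L.
After outfall 2: Q = 88600 + 12400 = 101000 L/s; C = (88600·270.3 + 12400·1080)/101000 = 369.7 mg/L.

370 mg/L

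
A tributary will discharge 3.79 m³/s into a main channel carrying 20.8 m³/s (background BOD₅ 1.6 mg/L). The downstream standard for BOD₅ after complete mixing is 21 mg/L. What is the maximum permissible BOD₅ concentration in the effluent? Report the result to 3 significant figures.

127 mg/L

At the limit, (Qr·Cr + Qe·Cₑ)/(Qr + Qe) = 21:
Cₑ = (24.59·21 − 20.80·1.600) / 3.790 = 127.5 mg/L.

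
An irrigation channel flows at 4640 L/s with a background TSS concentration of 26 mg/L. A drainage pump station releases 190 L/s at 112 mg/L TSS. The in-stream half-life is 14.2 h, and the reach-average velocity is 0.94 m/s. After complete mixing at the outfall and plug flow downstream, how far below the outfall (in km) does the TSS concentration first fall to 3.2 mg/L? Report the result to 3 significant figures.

Conservation of mass: C = (4640·26.00 + 190.0·112.0) / 4830 = 141900/4830 = 29.38 mg/L.
Half-life 14.2 h → k = ln 2 / 14.2 = 0.04881 h⁻¹ = 1.172 d⁻¹.
Set 29.38·exp(−k·t) = 3.2 → t = ln(29.38/3.2)/k = 163500 s = 45.42 h.
Distance = v·t = 0.94·163500 = 153700 m = 153.7 km.

154 km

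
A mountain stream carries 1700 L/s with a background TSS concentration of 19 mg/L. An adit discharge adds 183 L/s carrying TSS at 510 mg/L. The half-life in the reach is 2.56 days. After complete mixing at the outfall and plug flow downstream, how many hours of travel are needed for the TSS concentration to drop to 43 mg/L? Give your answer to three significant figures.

38.9 h

Mixed concentration C = ΣQC/ΣQ = (1700·19.00 + 183.0·510.0) / 1883 = 125600/1883 = 66.72 mg/L.
Half-life 2.56 d → k = ln 2 / 2.56 = 0.2708 d⁻¹.
66.72·exp(−k·t) = 43 → t = ln(66.72/43)/k = 140200 s = 38.94 h.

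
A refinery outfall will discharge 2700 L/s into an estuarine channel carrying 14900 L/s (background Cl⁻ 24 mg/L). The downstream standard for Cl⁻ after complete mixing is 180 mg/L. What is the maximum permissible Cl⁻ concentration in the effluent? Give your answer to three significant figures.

1040 mg/L

At the limit, (Qr·Cr + Qe·Cₑ)/(Qr + Qe) = 180:
Cₑ = (17600·180 − 14900·24.00) / 2700 = 1041 mg/L.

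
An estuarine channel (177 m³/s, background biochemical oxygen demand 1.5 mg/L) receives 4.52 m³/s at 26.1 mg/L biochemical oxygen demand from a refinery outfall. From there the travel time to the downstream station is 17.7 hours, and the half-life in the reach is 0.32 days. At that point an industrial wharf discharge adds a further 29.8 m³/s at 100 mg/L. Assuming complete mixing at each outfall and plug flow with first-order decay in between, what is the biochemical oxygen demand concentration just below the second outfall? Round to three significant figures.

14.5 mg/L

After mixing, C = (177.0·1.500 + 4.520·26.10) / 181.5 = 383.5/181.5 = 2.113 mg/L; combined flow 181.5 m³/s.
Half-life 0.32 d → k = ln 2 / 0.32 = 2.166 d⁻¹.
After decay, C = 2.113 × e^(−kt) = 2.113 × 0.2024 = 0.4276 mg/L.
At the second outfall, C = (181.5·0.4276 + 29.80·100.0) / (181.5 + 29.80) = 14.47 mg/L.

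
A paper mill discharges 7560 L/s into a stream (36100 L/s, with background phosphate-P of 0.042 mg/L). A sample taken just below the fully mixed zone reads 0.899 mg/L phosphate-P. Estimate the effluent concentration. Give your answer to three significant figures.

Mass balance: 36100·0.04200 + 7560·Cₑ = 43660·0.8990
→ Cₑ = (43660·0.8990 − 36100·0.04200) / 7560 = 4.991 mg/L.

4.99 mg/L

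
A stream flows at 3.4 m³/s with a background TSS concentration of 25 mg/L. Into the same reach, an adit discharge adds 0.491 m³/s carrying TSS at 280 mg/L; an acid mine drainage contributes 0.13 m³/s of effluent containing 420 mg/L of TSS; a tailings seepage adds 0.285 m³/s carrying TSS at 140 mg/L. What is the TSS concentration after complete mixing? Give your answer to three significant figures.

Conservation of mass: C = (3.400·25.00 + 0.4910·280.0 + 0.1300·420.0 + 0.2850·140.0) / 4.306 = 317.0/4.306 = 73.61 mg/L.

73.6 mg/L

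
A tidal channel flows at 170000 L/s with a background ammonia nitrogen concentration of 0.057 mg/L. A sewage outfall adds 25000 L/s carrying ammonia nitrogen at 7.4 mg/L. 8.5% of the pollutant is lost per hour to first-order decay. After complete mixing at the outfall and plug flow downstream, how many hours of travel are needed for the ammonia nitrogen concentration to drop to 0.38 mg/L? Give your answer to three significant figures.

Mass balance: C = (170000·0.05700 + 25000·7.400) / 195000 = 194700/195000 = 0.9984 mg/L.
8.5%/h lost → k = −ln(1 − 0.085) = 0.08883 h⁻¹.
0.9984·exp(−k·t) = 0.38 → t = ln(0.9984/0.38)/k = 39150 s = 10.87 h.

10.9 h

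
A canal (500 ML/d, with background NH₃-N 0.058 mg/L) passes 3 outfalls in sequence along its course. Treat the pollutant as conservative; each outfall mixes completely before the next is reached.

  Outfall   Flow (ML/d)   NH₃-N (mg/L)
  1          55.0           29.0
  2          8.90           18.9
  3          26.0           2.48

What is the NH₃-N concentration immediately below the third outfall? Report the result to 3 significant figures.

3.15 mg/L

Outfall 1: combined Q = 555.0 ML/d; C = (500.0·0.05800 + 55.00·29.00)/555.0 = 2.926 mg/L.
Outfall 2: combined Q = 563.9 ML/d; C = (555.0·2.926 + 8.900·18.90)/563.9 = 3.178 mg/L.
Outfall 3: combined Q = 589.9 ML/d; C = (563.9·3.178 + 26.00·2.480)/589.9 = 3.147 mg/L.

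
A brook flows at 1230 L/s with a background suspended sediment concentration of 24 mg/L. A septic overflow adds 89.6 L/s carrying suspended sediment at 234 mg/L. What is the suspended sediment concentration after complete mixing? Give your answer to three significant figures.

Conservation of mass: C = (1230·24.00 + 89.60·234.0) / 1320 = 50490/1320 = 38.26 mg/L.

38.3 mg/L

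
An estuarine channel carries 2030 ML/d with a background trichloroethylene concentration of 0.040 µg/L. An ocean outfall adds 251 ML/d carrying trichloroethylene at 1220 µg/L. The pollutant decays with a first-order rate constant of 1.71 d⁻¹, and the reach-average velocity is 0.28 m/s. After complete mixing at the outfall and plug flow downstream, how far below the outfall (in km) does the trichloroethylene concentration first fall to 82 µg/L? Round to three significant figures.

6.98 km

Flow-weighted average: C = (2030·0.04000 + 251.0·1220) / 2281 = 306300/2281 = 134.3 µg/L.
Set 134.3·exp(−k·t) = 82 → t = ln(134.3/82)/k = 24920 s = 6.923 h.
Distance = v·t = 0.28·24920 = 6978 m = 6.978 km.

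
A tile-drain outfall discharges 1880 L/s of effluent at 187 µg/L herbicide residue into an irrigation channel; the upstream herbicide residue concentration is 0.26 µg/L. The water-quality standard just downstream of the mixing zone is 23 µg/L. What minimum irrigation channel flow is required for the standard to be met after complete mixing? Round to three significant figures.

Set C_mix = 23: (Q·0.2600 + 1880·187.0) / (Q + 1880) = 23
→ Q = 1880·(187.0 − 23)/(23 − 0.2600) = 13560 L/s.

13600 L/s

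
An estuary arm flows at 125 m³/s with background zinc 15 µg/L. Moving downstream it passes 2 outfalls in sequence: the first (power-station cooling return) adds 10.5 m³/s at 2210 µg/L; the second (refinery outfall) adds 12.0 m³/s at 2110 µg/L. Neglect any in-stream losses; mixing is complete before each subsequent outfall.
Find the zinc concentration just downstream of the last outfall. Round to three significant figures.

Below outfall 1: Q → 135.5 m³/s, C = (125.0·15.00 + 10.50·2210)/135.5 = 185.1 µg/L.
Below outfall 2: Q → 147.5 m³/s, C = (135.5·185.1 + 12.00·2110)/147.5 = 341.7 µg/L.

342 µg/L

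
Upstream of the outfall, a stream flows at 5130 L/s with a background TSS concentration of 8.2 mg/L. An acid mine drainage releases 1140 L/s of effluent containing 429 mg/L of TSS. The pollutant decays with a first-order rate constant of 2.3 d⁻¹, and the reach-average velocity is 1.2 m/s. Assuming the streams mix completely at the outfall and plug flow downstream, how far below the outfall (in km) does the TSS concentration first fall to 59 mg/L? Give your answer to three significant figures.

16.3 km

Conservation of mass: C = (5130·8.200 + 1140·429.0) / 6270 = 531100/6270 = 84.71 mg/L.
Set 84.71·exp(−k·t) = 59 → t = ln(84.71/59)/k = 13590 s = 3.774 h.
Distance = v·t = 1.2·13590 = 16300 m = 16.30 km.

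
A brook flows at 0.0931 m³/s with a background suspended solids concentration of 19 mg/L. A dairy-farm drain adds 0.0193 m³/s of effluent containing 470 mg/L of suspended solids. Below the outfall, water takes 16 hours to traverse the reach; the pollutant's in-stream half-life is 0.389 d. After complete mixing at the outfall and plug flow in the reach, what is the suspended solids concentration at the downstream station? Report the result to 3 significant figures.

29.4 mg/L

After mixing, C = (0.09310·19.00 + 0.01930·470.0) / 0.1124 = 10.84/0.1124 = 96.44 mg/L.
Half-life 0.389 d → k = ln 2 / 0.389 = 1.782 d⁻¹.
Applying C = C₀e^(−kt): 96.44 × 0.3049 = 29.40 mg/L.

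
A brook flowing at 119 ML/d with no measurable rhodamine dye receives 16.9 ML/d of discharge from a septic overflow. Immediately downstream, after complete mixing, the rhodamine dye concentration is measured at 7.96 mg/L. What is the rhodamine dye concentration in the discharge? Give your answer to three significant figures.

Mass balance: 119.0·0 + 16.90·Cₑ = 135.9·7.960
→ Cₑ = (135.9·7.960 − 119.0·0) / 16.90 = 64.01 mg/L.

64.0 mg/L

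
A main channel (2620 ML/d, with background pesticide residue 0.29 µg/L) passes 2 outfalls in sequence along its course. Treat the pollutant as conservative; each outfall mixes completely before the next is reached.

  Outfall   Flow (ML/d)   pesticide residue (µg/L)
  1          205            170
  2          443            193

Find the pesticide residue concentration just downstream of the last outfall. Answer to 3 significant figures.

37.1 µg/L

Below outfall 1: Q → 2825 ML/d, C = (2620·0.2900 + 205.0·170.0)/2825 = 12.61 µg/L.
Below outfall 2: Q → 3268 ML/d, C = (2825·12.61 + 443.0·193.0)/3268 = 37.06 µg/L.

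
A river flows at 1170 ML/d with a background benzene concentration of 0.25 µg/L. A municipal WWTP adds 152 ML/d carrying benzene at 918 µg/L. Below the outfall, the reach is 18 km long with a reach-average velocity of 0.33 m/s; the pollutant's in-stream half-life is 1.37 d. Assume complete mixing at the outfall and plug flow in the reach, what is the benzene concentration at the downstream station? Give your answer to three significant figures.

Mass balance: C = (1170·0.2500 + 152.0·918.0) / 1322 = 139800/1322 = 105.8 µg/L.
Travel time t = 18·1000 / 0.33 = 54550 s = 15.15 h.
Half-life 1.37 d → k = ln 2 / 1.37 = 0.5059 d⁻¹.
First-order decay: C = 105.8·exp(−k·t) = 105.8·0.7266 = 76.85 µg/L.

76.9 µg/L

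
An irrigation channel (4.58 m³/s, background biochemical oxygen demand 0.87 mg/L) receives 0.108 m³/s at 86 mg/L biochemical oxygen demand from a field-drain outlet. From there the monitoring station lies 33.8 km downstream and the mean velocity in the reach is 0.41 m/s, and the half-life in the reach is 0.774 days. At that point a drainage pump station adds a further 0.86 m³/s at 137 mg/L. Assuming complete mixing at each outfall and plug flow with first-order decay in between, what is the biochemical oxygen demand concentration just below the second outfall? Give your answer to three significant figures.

After mixing, C = (4.580·0.8700 + 0.1080·86.00) / 4.688 = 13.27/4.688 = 2.831 mg/L; combined flow 4.688 m³/s.
Travel time t = 33.8·1000 / 0.41 = 82440 s = 22.90 h.
Half-life 0.774 d → k = ln 2 / 0.774 = 0.8955 d⁻¹.
Applying C = C₀e^(−kt): 2.831 × 0.4255 = 1.205 mg/L.
At the second outfall, C = (4.688·1.205 + 0.8600·137.0) / (4.688 + 0.8600) = 22.25 mg/L.

22.3 mg/L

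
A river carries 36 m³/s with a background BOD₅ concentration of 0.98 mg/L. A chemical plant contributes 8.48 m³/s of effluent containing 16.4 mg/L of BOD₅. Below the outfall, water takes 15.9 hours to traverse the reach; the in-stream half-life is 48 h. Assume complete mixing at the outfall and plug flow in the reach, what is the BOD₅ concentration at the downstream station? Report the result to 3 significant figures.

Flow-weighted average: C = (36.00·0.9800 + 8.480·16.40) / 44.48 = 174.4/44.48 = 3.920 mg/L.
Half-life 48 h → k = ln 2 / 48 = 0.01444 h⁻¹ = 0.3466 d⁻¹.
First-order decay: C = 3.920·exp(−k·t) = 3.920·0.7948 = 3.116 mg/L.

3.12 mg/L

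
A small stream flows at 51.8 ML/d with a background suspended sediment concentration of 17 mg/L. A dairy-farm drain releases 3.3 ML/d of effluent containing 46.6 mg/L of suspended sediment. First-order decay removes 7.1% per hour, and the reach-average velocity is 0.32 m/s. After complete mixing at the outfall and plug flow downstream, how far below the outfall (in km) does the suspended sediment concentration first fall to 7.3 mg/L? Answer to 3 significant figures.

14.8 km

Conservation of mass: C = (51.80·17.00 + 3.300·46.60) / 55.10 = 1034/55.10 = 18.77 mg/L.
7.1%/h lost → k = −ln(1 − 0.071) = 0.07365 h⁻¹.
Set 18.77·exp(−k·t) = 7.3 → t = ln(18.77/7.3)/k = 46170 s = 12.83 h.
Distance = v·t = 0.32·46170 = 14770 m = 14.77 km.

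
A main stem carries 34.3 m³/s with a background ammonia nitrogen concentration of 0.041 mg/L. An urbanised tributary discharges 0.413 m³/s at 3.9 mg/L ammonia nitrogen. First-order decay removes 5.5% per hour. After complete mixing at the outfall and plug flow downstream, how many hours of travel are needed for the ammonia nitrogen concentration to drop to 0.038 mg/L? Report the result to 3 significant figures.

After mixing, C = (34.30·0.04100 + 0.4130·3.900) / 34.71 = 3.017/34.71 = 0.08691 mg/L.
5.5%/h lost → k = −ln(1 − 0.055) = 0.05657 h⁻¹.
0.08691·exp(−k·t) = 0.038 → t = ln(0.08691/0.038)/k = 52650 s = 14.62 h.

14.6 h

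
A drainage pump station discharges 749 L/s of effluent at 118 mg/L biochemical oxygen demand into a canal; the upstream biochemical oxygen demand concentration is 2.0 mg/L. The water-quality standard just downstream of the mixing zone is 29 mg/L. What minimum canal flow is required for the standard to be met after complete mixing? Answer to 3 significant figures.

2470 L/s

Set C_mix = 29: (Q·2.000 + 749.0·118.0) / (Q + 749.0) = 29
→ Q = 749.0·(118.0 − 29)/(29 − 2.000) = 2469 L/s.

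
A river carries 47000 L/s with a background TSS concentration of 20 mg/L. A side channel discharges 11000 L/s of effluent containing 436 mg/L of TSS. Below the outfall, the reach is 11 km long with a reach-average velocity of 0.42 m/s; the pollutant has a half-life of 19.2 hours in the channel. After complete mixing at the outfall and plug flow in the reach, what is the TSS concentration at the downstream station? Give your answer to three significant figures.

After mixing, C = (47000·20.00 + 11000·436.0) / 58000 = 5736000/58000 = 98.90 mg/L.
Travel time t = 11·1000 / 0.42 = 26190 s = 7.275 h.
Half-life 19.2 h → k = ln 2 / 19.2 = 0.03610 h⁻¹ = 0.8664 d⁻¹.
Decay over the reach: 98.90·exp(−kt) = 98.90·0.7690 = 76.05 mg/L.

76.1 mg/L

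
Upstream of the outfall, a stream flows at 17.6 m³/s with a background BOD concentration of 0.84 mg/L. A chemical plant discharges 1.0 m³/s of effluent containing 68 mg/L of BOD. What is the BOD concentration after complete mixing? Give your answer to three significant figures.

Conservation of mass: C = (17.60·0.8400 + 1.000·68.00) / 18.60 = 82.78/18.60 = 4.451 mg/L.

4.45 mg/L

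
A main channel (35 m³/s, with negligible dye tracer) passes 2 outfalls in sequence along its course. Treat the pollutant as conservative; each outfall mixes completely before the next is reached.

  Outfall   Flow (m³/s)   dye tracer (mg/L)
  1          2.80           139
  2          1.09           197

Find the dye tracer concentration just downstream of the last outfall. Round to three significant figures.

After outfall 1: Q = 35.00 + 2.800 = 37.80 m³/s; C = (35.00·0 + 2.800·139.0)/37.80 = 10.30 mg/L.
After outfall 2: Q = 37.80 + 1.090 = 38.89 m³/s; C = (37.80·10.30 + 1.090·197.0)/38.89 = 15.53 mg/L.

15.5 mg/L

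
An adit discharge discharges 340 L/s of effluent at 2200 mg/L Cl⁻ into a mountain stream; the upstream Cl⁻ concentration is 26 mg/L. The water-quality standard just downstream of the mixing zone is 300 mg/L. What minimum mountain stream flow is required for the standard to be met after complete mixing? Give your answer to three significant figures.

2360 L/s

Set C_mix = 300: (Q·26.00 + 340.0·2200) / (Q + 340.0) = 300
→ Q = 340.0·(2200 − 300)/(300 − 26.00) = 2358 L/s.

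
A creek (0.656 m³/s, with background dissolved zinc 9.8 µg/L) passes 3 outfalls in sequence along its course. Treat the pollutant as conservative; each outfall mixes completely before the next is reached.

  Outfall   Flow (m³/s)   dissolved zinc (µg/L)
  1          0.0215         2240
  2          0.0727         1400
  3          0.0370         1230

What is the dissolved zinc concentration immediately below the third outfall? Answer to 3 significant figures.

After outfall 1: Q = 0.6560 + 0.02150 = 0.6775 m³/s; C = (0.6560·9.800 + 0.02150·2240)/0.6775 = 80.57 µg/L.
After outfall 2: Q = 0.6775 + 0.07270 = 0.7502 m³/s; C = (0.6775·80.57 + 0.07270·1400)/0.7502 = 208.4 µg/L.
After outfall 3: Q = 0.7502 + 0.03700 = 0.7872 m³/s; C = (0.7502·208.4 + 0.03700·1230)/0.7872 = 256.5 µg/L.

256 µg/L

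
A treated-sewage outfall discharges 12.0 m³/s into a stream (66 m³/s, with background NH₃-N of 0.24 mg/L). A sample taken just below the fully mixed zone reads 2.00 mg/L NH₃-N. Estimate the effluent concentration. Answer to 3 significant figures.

11.7 mg/L

Mass balance: 66.00·0.2400 + 12.00·Cₑ = 78.00·2.000
→ Cₑ = (78.00·2.000 − 66.00·0.2400) / 12.00 = 11.68 mg/L.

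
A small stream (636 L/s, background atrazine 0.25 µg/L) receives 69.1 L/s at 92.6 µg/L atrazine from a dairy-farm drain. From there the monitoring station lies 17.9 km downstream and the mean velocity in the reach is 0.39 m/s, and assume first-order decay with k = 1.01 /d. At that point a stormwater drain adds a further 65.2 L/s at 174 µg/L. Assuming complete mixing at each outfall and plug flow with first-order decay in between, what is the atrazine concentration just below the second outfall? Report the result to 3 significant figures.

Flow-weighted average: C = (636.0·0.2500 + 69.10·92.60) / 705.1 = 6558/705.1 = 9.300 µg/L; combined flow 705.1 L/s.
Travel time t = 17.9·1000 / 0.39 = 45900 s = 12.75 h.
First-order decay: C = 9.300·exp(−k·t) = 9.300·0.5848 = 5.439 µg/L.
Second outfall: C = (705.1·5.439 + 65.20·174.0)/770.3 = 19.71 µg/L.

19.7 µg/L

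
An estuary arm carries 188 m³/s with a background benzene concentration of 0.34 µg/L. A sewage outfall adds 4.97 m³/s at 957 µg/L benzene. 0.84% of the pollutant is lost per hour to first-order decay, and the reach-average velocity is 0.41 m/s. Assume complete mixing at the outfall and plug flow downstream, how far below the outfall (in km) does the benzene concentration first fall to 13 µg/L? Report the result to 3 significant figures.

Conservation of mass: C = (188.0·0.3400 + 4.970·957.0) / 193.0 = 4820/193.0 = 24.98 µg/L.
0.84%/h lost → k = −ln(1 − 0.0084) = 0.008435 h⁻¹.
Set 24.98·exp(−k·t) = 13 → t = ln(24.98/13)/k = 278700 s = 77.42 h.
Distance = v·t = 0.41·278700 = 114300 m = 114.3 km.

114 km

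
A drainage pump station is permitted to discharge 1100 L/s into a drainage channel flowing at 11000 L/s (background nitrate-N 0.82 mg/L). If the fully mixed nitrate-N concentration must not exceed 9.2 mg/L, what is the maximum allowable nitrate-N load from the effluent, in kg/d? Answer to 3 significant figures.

8840 kg/d

Mass balance at the limit: 11000·0.8200 + 1100·Cₑ = 12100·9.2 → Cₑ = 93.00 mg/L.
1100 L/s = 1.100 m³/s. Load = 1.100 m³/s × 93.00 g/m³ × 86 400 s/d = 8839 kg/d.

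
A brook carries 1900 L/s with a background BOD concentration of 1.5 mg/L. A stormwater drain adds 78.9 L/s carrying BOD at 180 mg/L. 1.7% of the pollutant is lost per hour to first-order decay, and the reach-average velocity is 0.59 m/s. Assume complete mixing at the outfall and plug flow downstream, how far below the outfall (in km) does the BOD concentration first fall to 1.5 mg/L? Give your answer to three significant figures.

Conservation of mass: C = (1900·1.500 + 78.90·180.0) / 1979 = 17050/1979 = 8.617 mg/L.
1.7%/h lost → k = −ln(1 − 0.017) = 0.01715 h⁻¹.
Set 8.617·exp(−k·t) = 1.5 → t = ln(8.617/1.5)/k = 367100 s = 102.0 h.
Distance = v·t = 0.59·367100 = 216600 m = 216.6 km.

217 km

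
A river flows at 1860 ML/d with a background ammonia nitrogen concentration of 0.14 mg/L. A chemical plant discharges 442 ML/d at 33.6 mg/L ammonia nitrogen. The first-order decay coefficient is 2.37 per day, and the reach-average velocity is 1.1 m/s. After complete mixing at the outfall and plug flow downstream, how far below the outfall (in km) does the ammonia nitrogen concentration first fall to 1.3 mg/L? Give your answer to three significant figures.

Flow-weighted average: C = (1860·0.1400 + 442.0·33.60) / 2302 = 15110/2302 = 6.565 mg/L.
Set 6.565·exp(−k·t) = 1.3 → t = ln(6.565/1.3)/k = 59030 s = 16.40 h.
Distance = v·t = 1.1·59030 = 64940 m = 64.94 km.

64.9 km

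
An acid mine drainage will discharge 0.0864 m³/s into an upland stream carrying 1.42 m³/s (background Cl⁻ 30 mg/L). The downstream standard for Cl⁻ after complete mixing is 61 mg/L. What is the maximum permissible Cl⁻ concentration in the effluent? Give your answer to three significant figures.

570 mg/L

At the limit, (Qr·Cr + Qe·Cₑ)/(Qr + Qe) = 61:
Cₑ = (1.506·61 − 1.420·30.00) / 0.08640 = 570.5 mg/L.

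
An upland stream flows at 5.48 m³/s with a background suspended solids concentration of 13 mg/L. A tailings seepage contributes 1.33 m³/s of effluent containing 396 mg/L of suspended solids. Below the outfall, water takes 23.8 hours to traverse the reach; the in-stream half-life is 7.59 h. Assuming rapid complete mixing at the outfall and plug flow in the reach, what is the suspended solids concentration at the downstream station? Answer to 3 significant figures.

9.99 mg/L

Conservation of mass: C = (5.480·13.00 + 1.330·396.0) / 6.810 = 597.9/6.810 = 87.80 mg/L.
Half-life 7.59 h → k = ln 2 / 7.59 = 0.09132 h⁻¹ = 2.192 d⁻¹.
Decay over the reach: 87.80·exp(−kt) = 87.80·0.1138 = 9.990 mg/L.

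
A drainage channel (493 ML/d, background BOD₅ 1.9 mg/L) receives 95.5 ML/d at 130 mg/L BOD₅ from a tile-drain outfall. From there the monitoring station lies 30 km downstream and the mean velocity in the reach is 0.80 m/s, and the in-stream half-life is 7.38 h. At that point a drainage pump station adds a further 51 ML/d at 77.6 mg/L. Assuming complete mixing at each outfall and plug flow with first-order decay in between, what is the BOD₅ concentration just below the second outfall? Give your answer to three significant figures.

14.0 mg/L

After mixing, C = (493.0·1.900 + 95.50·130.0) / 588.5 = 13350/588.5 = 22.69 mg/L; combined flow 588.5 ML/d.
Travel time t = 30·1000 / 0.80 = 37500 s = 10.42 h.
Half-life 7.38 h → k = ln 2 / 7.38 = 0.09392 h⁻¹ = 2.254 d⁻¹.
Decay over the reach: 22.69·exp(−kt) = 22.69·0.3759 = 8.529 mg/L.
At the second outfall, C = (588.5·8.529 + 51.00·77.60) / (588.5 + 51.00) = 14.04 mg/L.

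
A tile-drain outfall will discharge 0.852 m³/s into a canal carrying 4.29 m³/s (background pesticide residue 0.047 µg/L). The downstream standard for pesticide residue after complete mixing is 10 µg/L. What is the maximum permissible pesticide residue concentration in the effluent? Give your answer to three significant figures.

At the limit, (Qr·Cr + Qe·Cₑ)/(Qr + Qe) = 10:
Cₑ = (5.142·10 − 4.290·0.04700) / 0.8520 = 60.12 µg/L.

60.1 µg/L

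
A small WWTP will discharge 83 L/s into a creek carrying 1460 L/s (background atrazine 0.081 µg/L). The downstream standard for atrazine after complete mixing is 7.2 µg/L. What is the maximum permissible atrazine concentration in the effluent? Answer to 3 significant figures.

At the limit, (Qr·Cr + Qe·Cₑ)/(Qr + Qe) = 7.2:
Cₑ = (1543·7.2 − 1460·0.08100) / 83.00 = 132.4 µg/L.

132 µg/L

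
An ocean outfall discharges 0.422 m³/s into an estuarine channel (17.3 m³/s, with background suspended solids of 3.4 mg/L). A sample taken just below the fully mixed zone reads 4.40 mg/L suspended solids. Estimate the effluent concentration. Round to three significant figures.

Mass balance: 17.30·3.400 + 0.4220·Cₑ = 17.72·4.400
→ Cₑ = (17.72·4.400 − 17.30·3.400) / 0.4220 = 45.40 mg/L.

45.4 mg/L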